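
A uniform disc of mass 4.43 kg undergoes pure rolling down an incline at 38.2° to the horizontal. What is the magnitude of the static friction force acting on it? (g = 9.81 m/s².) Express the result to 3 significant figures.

For this body I = (1/2)MR², i.e. k = I/(MR²) = 0.5.
Newton's second law down the slope: Mg sinθ − f = Ma. The torque equation fR = Iα (with α = a/R) gives f = kMa.
Combining, a = g sinθ/(1+k) and f = kMa = kMg sinθ/(1+k).
f = 0.5 × 4.43 × 9.81 × sin38.2° / 1.5 ≈ 8.96 N.

f ≈ 8.96 N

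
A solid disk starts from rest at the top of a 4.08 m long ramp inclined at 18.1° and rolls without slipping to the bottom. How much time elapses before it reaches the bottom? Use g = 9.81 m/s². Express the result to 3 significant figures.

The moment of inertia is (1/2)MR², giving k ≡ I/(MR²) = 0.5.
Along the incline Mg sinθ − f = Ma, and torque about the center fR = Iα = kMR²(a/R) gives f = kMa.
Hence a = g sinθ/(1+k) = 9.81×sin18.1°/1.5 = 2.032 m/s².
With constant a from rest, t = √(2L/a) = √(2·4.08/2.032) ≈ 2.00 s.

t ≈ 2.00 s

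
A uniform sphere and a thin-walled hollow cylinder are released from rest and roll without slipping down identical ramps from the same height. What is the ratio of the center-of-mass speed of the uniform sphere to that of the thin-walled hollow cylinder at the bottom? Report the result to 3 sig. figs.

v_ratio ≈ 1.20

Each satisfies Mgh = ½(1+k)Mv² with k = I/(MR²), so v ∝ 1/√(1+k).
For the uniform sphere k = 0.4; for the thin-walled hollow cylinder k = 1.
v₁/v₂ = √((1+k₂)/(1+k₁)) = √(2/1.4) ≈ 1.20.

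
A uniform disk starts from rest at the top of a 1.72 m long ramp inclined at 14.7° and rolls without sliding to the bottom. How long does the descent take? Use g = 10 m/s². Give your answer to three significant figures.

The moment of inertia is (1/2)MR², giving k ≡ I/(MR²) = 0.5.
Translational: Mg sinθ − f = Ma. Rotational about the CM: fR = Iα = kMRa, so f = kMa.
Hence a = g sinθ/(1+k) = 10×sin14.7°/1.5 = 1.692 m/s².
Starting from rest, L = ½at², so t = √(2L/a) = √(2×1.72/1.692) ≈ 1.43 s.

t ≈ 1.43 s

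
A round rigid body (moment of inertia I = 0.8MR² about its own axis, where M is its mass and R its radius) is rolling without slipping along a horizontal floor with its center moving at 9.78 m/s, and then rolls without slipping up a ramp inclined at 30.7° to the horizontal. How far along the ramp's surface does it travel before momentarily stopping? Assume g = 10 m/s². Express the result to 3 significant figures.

For this body I = 0.8MR², i.e. k = I/(MR²) = 0.8.
Rolling without slipping gives ω = v/R, so the total kinetic energy is ½Mv² + ½Iω² = ½(1+k)Mv² = (9/10)Mv².
Setting this equal to Mgh gives the vertical rise h = (1+k)v₀²/(2g) = 1.8×9.78²/(2×10) = 8.608 m.
Along the incline, d = h/sinθ = 8.608/sin30.7° ≈ 16.9 m.

d ≈ 16.9 m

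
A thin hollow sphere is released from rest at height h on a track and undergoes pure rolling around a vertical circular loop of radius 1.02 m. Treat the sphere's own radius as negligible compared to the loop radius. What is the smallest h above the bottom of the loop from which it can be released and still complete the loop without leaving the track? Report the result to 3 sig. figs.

h_min ≈ 2.89 m

The moment of inertia is (2/3)MR², giving k ≡ I/(MR²) = 2/3.
At the top, contact is just lost when gravity alone supplies the centripetal force: Mg = Mv_top²/r, i.e. v_top² = gr.
With ω = v/R, the kinetic energy at speed v is ½(1+k)Mv² = (5/6)Mv².
Energy conservation from release (height h) to the top (height 2r): Mgh = Mg(2r) + (5/6)M·gr.
Thus h_min = 2r + (1+k)r/2 = r(2 + 1.667/2) = 1.02 × 2.833 ≈ 2.89 m.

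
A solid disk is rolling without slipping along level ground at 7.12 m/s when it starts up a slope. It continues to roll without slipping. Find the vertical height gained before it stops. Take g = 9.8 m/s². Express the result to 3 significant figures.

h ≈ 3.88 m

For this body I = (1/2)MR², i.e. k = I/(MR²) = 0.5.
The rolling condition ω = v/R makes the rotational term ½I(v/R)² = ½kMv², so KE_total = ½(1+k)Mv² = (3/4)Mv².
At the top the kinetic energy is zero, so (3/4)Mv₀² = Mgh.
Thus h = (1+k)v₀²/(2g) = 1.5 × 7.12² / (2 × 9.8) ≈ 3.88 m.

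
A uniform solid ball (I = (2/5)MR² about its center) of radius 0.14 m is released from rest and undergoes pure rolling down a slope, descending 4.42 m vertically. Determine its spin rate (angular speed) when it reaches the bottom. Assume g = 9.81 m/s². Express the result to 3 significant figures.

ω ≈ 56.2 rad/s

The moment of inertia is (2/5)MR², giving k ≡ I/(MR²) = 0.4.
Rolling without slipping gives ω = v/R, so the total kinetic energy is ½Mv² + ½Iω² = ½(1+k)Mv² = (7/10)Mv².
Energy conservation Mgh = ½(1+k)Mv² gives v = √(2gh/(1+k)) = √(2 × 9.81 × 4.42 / 1.4) = 7.87 m/s.
The angular speed follows from ω = v/R = 7.87/0.14 ≈ 56.2 rad/s.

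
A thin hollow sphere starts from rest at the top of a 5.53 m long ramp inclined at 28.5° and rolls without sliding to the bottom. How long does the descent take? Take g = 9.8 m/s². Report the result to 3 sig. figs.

t ≈ 1.99 s

Here I = (2/3)MR², so the shape factor k = I/(MR²) = 2/3.
Translational: Mg sinθ − f = Ma. Rotational about the CM: fR = Iα = kMRa, so f = kMa.
Hence a = g sinθ/(1+k) = 9.8×sin28.5°/1.667 = 2.806 m/s².
Starting from rest, L = ½at², so t = √(2L/a) = √(2×5.53/2.806) ≈ 1.99 s.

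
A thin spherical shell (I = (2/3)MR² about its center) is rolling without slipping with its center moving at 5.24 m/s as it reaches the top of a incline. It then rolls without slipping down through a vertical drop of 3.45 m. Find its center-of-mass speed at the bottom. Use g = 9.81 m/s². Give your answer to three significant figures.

v ≈ 8.25 m/s

With I = (2/3)MR², the ratio k = I/(MR²) is 2/3.
Rolling without slipping gives ω = v/R, so the total kinetic energy is ½Mv² + ½Iω² = ½(1+k)Mv² = (5/6)Mv².
Energy conservation: (5/6)Mv₀² + Mgh = (5/6)Mv², so v² = v₀² + 2gh/(1+k).
v = √(5.24² + 2×9.81×3.45/1.667) = √68.07 ≈ 8.25 m/s.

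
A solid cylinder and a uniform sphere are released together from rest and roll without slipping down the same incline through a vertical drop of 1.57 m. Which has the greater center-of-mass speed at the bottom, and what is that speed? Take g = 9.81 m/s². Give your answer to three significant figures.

For rolling without slipping, Mgh = ½(1+k)Mv² where k = I/(MR²), so v = √(2gh/(1+k)).
Solid cylinder: k = 0.5, giving v = √(2×9.81×1.57/1.5) = 4.532 m/s.
Uniform sphere: k = 0.4, giving v = √(2×9.81×1.57/1.4) = 4.691 m/s.
The smaller k wins: the uniform sphere, at ≈ 4.69 m/s.

the uniform sphere, at v ≈ 4.69 m/s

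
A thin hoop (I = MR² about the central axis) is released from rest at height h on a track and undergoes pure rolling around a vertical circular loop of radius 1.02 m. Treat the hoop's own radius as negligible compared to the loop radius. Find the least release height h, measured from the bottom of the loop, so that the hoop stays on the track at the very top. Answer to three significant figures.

h_min ≈ 3.06 m

With I = MR², the ratio k = I/(MR²) is 1.
At the top of the loop, the minimum-contact condition is Mg = Mv_top²/r, so v_top² = gr.
With ω = v/R, the kinetic energy at speed v is ½(1+k)Mv² = Mv².
Energy conservation from release (height h) to the top (height 2r): Mgh = Mg(2r) + M·gr.
Thus h_min = 2r + (1+k)r/2 = r(2 + 2/2) = 1.02 × 3 ≈ 3.06 m.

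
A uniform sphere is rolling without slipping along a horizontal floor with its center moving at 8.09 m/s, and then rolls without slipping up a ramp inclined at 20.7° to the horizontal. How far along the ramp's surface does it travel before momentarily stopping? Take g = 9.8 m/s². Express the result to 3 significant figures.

d ≈ 13.2 m

The moment of inertia is (2/5)MR², giving k ≡ I/(MR²) = 0.4.
The rolling condition ω = v/R makes the rotational term ½I(v/R)² = ½kMv², so KE_total = ½(1+k)Mv² = (7/10)Mv².
Setting this equal to Mgh gives the vertical rise h = (1+k)v₀²/(2g) = 1.4×8.09²/(2×9.8) = 4.675 m.
The distance along the slope is d = h/sinθ = 4.675/sin20.7° ≈ 13.2 m.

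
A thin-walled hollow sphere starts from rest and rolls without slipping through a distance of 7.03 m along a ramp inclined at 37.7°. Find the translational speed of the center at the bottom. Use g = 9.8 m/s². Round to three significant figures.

v ≈ 7.11 m/s

With I = (2/3)MR², the ratio k = I/(MR²) is 2/3.
Pure rolling means v = ωR; then KE = ½Mv² + ½I(v/R)² = ½(1+k)Mv² = (5/6)Mv².
The vertical drop is h = L sinθ = 7.03 × sin37.7° = 4.299 m.
Setting Mgh = (5/6)Mv² gives v = √(2gh/(1+k)) = √(2·9.8·4.299/1.667) ≈ 7.11 m/s.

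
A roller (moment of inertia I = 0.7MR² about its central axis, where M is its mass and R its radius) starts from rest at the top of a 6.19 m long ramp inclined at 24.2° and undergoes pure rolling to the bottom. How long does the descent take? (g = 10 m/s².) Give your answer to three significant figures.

Here I = 0.7MR², so the shape factor k = I/(MR²) = 0.7.
Along the incline Mg sinθ − f = Ma, and torque about the center fR = Iα = kMR²(a/R) gives f = kMa.
Hence a = g sinθ/(1+k) = 10×sin24.2°/1.7 = 2.411 m/s².
With constant a from rest, t = √(2L/a) = √(2·6.19/2.411) ≈ 2.27 s.

t ≈ 2.27 s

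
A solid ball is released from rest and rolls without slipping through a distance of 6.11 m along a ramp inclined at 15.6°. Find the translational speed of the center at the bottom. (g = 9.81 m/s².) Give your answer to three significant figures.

For this body I = (2/5)MR², i.e. k = I/(MR²) = 0.4.
The rolling condition ω = v/R makes the rotational term ½I(v/R)² = ½kMv², so KE_total = ½(1+k)Mv² = (7/10)Mv².
The vertical drop is h = L sinθ = 6.11 × sin15.6° = 1.643 m.
Setting Mgh = (7/10)Mv² gives v = √(2gh/(1+k)) = √(2·9.81·1.643/1.4) ≈ 4.80 m/s.

v ≈ 4.80 m/s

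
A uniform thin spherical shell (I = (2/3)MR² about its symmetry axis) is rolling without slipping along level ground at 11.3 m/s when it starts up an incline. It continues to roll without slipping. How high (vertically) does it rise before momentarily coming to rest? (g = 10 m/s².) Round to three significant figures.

For this body I = (2/3)MR², i.e. k = I/(MR²) = 2/3.
Since it rolls without slipping, ω = v/R and KE = ½Mv² + ½Iω² = ½(1+k)Mv² = (5/6)Mv².
All of this converts to potential energy at the highest point: (5/6)Mv₀² = Mgh.
Thus h = (1+k)v₀²/(2g) = 1.667 × 11.3² / (2 × 10) ≈ 10.6 m.

h ≈ 10.6 m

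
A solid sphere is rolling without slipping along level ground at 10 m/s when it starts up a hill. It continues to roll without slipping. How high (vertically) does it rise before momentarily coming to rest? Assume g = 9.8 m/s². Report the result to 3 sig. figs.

h ≈ 7.14 m

With I = (2/5)MR², the ratio k = I/(MR²) is 0.4.
Since it rolls without slipping, ω = v/R and KE = ½Mv² + ½Iω² = ½(1+k)Mv² = (7/10)Mv².
At the top the kinetic energy is zero, so (7/10)Mv₀² = Mgh.
Thus h = (1+k)v₀²/(2g) = 1.4 × 10² / (2 × 9.8) ≈ 7.14 m.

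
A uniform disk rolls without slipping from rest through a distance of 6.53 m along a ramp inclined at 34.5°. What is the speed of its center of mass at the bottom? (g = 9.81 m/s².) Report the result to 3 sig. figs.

The moment of inertia is (1/2)MR², giving k ≡ I/(MR²) = 0.5.
Rolling without slipping gives ω = v/R, so the total kinetic energy is ½Mv² + ½Iω² = ½(1+k)Mv² = (3/4)Mv².
The vertical drop is h = L sinθ = 6.53 × sin34.5° = 3.699 m.
Energy conservation: Mgh = (3/4)Mv², so v = √(2gh/(1+k)) = √(2 × 9.81 × 3.699 / 1.5) ≈ 6.96 m/s.

v ≈ 6.96 m/s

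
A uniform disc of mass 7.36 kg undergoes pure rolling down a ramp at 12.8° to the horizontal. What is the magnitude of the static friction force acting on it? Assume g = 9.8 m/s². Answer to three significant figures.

The moment of inertia is (1/2)MR², giving k ≡ I/(MR²) = 0.5.
Newton's second law down the slope: Mg sinθ − f = Ma. The torque equation fR = Iα (with α = a/R) gives f = kMa.
Combining, a = g sinθ/(1+k) and f = kMa = kMg sinθ/(1+k).
f = 0.5 × 7.36 × 9.8 × sin12.8° / 1.5 ≈ 5.33 N.

f ≈ 5.33 N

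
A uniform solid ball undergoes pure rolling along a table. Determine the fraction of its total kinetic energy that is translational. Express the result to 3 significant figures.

With I = (2/5)MR², the ratio k = I/(MR²) is 0.4.
Since ω = v/R, the translational part is ½Mv² and the rotational part is ½I(v/R)² = ½kMv²; the total is ½(1+k)Mv².
The translational fraction is therefore 1/(1+k) = 1/1.4 ≈ 0.714.

fraction ≈ 0.714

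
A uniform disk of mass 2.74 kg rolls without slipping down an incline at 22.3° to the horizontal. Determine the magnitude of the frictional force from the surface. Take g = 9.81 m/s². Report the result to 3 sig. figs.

f ≈ 3.40 N

For this body I = (1/2)MR², i.e. k = I/(MR²) = 0.5.
Along the incline Mg sinθ − f = Ma, and torque about the center fR = Iα = kMR²(a/R) gives f = kMa.
Combining, a = g sinθ/(1+k) and f = kMa = kMg sinθ/(1+k).
f = 0.5 × 2.74 × 9.81 × sin22.3° / 1.5 ≈ 3.40 N.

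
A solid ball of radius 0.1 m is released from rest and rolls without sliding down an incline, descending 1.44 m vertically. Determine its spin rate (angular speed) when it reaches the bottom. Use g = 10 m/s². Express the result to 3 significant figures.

ω ≈ 45.4 rad/s

With I = (2/5)MR², the ratio k = I/(MR²) is 0.4.
Since it rolls without slipping, ω = v/R and KE = ½Mv² + ½Iω² = ½(1+k)Mv² = (7/10)Mv².
Energy conservation Mgh = ½(1+k)Mv² gives v = √(2gh/(1+k)) = √(2 × 10 × 1.44 / 1.4) = 4.536 m/s.
The angular speed follows from ω = v/R = 4.536/0.1 ≈ 45.4 rad/s.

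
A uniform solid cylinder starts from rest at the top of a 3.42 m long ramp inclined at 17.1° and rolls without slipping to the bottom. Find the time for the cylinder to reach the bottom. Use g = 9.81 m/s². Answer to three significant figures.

t ≈ 1.89 s

For this body I = (1/2)MR², i.e. k = I/(MR²) = 0.5.
Newton's second law down the slope: Mg sinθ − f = Ma. The torque equation fR = Iα (with α = a/R) gives f = kMa.
Hence a = g sinθ/(1+k) = 9.81×sin17.1°/1.5 = 1.923 m/s².
Starting from rest, L = ½at², so t = √(2L/a) = √(2×3.42/1.923) ≈ 1.89 s.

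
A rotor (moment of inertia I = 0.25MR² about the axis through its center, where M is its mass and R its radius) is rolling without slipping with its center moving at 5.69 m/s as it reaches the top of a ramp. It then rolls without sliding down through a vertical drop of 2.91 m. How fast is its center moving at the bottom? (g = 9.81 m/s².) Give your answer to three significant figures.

v ≈ 8.83 m/s

With I = 0.25MR², the ratio k = I/(MR²) is 0.25.
Pure rolling means v = ωR; then KE = ½Mv² + ½I(v/R)² = ½(1+k)Mv² = (5/8)Mv².
Energy conservation: (5/8)Mv₀² + Mgh = (5/8)Mv², so v² = v₀² + 2gh/(1+k).
v = √(5.69² + 2×9.81×2.91/1.25) = √78.05 ≈ 8.83 m/s.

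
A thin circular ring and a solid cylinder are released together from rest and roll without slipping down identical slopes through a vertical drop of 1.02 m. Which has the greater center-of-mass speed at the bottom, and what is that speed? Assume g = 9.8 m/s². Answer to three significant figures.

For rolling without slipping, Mgh = ½(1+k)Mv² where k = I/(MR²), so v = √(2gh/(1+k)).
Thin circular ring: k = 1, giving v = √(2×9.8×1.02/2) = 3.162 m/s.
Solid cylinder: k = 0.5, giving v = √(2×9.8×1.02/1.5) = 3.651 m/s.
The smaller k wins: the solid cylinder, at ≈ 3.65 m/s.

the solid cylinder, at v ≈ 3.65 m/s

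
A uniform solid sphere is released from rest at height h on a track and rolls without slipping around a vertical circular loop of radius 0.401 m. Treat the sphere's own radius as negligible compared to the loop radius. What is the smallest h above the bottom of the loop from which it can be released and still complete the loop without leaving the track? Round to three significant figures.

The moment of inertia is (2/5)MR², giving k ≡ I/(MR²) = 0.4.
At the top of the loop, the minimum-contact condition is Mg = Mv_top²/r, so v_top² = gr.
With ω = v/R, the kinetic energy at speed v is ½(1+k)Mv² = (7/10)Mv².
Energy conservation from release (height h) to the top (height 2r): Mgh = Mg(2r) + (7/10)M·gr.
Thus h_min = 2r + (1+k)r/2 = r(2 + 1.4/2) = 0.401 × 2.7 ≈ 1.08 m.

h_min ≈ 1.08 m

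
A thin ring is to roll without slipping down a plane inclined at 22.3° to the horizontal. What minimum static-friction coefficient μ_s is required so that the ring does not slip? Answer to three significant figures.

μ_min ≈ 0.205

The moment of inertia is MR², giving k ≡ I/(MR²) = 1.
Newton's second law down the slope: Mg sinθ − f = Ma. The torque equation fR = Iα (with α = a/R) gives f = kMa.
These give a = g sinθ/(1+k) and the required friction f = kMg sinθ/(1+k).
With N = Mg cosθ, the no-slip condition f ≤ μN gives μ_min = f/N = k tanθ/(1+k).
μ_min = 1 × tan22.3° / 2 ≈ 0.205.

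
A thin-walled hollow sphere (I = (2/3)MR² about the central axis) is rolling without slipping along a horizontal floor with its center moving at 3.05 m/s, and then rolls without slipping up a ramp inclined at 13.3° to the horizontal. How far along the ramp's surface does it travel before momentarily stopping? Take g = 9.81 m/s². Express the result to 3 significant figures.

With I = (2/3)MR², the ratio k = I/(MR²) is 2/3.
Since it rolls without slipping, ω = v/R and KE = ½Mv² + ½Iω² = ½(1+k)Mv² = (5/6)Mv².
Setting this equal to Mgh gives the vertical rise h = (1+k)v₀²/(2g) = 1.667×3.05²/(2×9.81) = 0.7902 m.
The distance along the slope is d = h/sinθ = 0.7902/sin13.3° ≈ 3.44 m.

d ≈ 3.44 m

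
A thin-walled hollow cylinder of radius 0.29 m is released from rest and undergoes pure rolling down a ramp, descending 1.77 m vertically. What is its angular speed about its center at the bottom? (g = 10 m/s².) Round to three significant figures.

For this body I = MR², i.e. k = I/(MR²) = 1.
The rolling condition ω = v/R makes the rotational term ½I(v/R)² = ½kMv², so KE_total = ½(1+k)Mv² = Mv².
Energy conservation Mgh = ½(1+k)Mv² gives v = √(2gh/(1+k)) = √(2 × 10 × 1.77 / 2) = 4.207 m/s.
The angular speed follows from ω = v/R = 4.207/0.29 ≈ 14.5 rad/s.

ω ≈ 14.5 rad/s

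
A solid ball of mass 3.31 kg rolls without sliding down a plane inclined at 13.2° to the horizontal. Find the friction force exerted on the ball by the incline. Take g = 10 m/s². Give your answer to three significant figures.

f ≈ 2.16 N

Here I = (2/5)MR², so the shape factor k = I/(MR²) = 0.4.
Translational: Mg sinθ − f = Ma. Rotational about the CM: fR = Iα = kMRa, so f = kMa.
Combining, a = g sinθ/(1+k) and f = kMa = kMg sinθ/(1+k).
f = 0.4 × 3.31 × 10 × sin13.2° / 1.4 ≈ 2.16 N.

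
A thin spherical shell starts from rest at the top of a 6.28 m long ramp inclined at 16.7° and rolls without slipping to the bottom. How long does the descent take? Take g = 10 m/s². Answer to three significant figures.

Here I = (2/3)MR², so the shape factor k = I/(MR²) = 2/3.
Translational: Mg sinθ − f = Ma. Rotational about the CM: fR = Iα = kMRa, so f = kMa.
Hence a = g sinθ/(1+k) = 10×sin16.7°/1.667 = 1.724 m/s².
Starting from rest, L = ½at², so t = √(2L/a) = √(2×6.28/1.724) ≈ 2.70 s.

t ≈ 2.70 s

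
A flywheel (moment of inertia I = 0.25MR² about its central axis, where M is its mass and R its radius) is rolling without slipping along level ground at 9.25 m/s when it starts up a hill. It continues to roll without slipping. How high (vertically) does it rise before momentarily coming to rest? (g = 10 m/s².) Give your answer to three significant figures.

h ≈ 5.35 m

Here I = 0.25MR², so the shape factor k = I/(MR²) = 0.25.
The rolling condition ω = v/R makes the rotational term ½I(v/R)² = ½kMv², so KE_total = ½(1+k)Mv² = (5/8)Mv².
At the top the kinetic energy is zero, so (5/8)Mv₀² = Mgh.
Thus h = (1+k)v₀²/(2g) = 1.25 × 9.25² / (2 × 10) ≈ 5.35 m.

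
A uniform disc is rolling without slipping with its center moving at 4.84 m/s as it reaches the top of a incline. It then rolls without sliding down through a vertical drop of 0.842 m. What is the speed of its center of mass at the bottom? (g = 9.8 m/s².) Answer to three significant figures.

With I = (1/2)MR², the ratio k = I/(MR²) is 0.5.
Rolling without slipping gives ω = v/R, so the total kinetic energy is ½Mv² + ½Iω² = ½(1+k)Mv² = (3/4)Mv².
Conserving energy between top and bottom: (3/4)Mv² = (3/4)Mv₀² + Mgh, hence v² = v₀² + 2gh/(1+k).
v = √(4.84² + 2×9.8×0.842/1.5) = √34.43 ≈ 5.87 m/s.

v ≈ 5.87 m/s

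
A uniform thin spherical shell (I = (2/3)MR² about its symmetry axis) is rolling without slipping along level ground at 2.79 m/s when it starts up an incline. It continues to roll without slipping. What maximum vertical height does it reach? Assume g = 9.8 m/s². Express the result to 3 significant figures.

h ≈ 0.662 m

For this body I = (2/3)MR², i.e. k = I/(MR²) = 2/3.
Rolling without slipping gives ω = v/R, so the total kinetic energy is ½Mv² + ½Iω² = ½(1+k)Mv² = (5/6)Mv².
At the top the kinetic energy is zero, so (5/6)Mv₀² = Mgh.
Thus h = (1+k)v₀²/(2g) = 1.667 × 2.79² / (2 × 9.8) ≈ 0.662 m.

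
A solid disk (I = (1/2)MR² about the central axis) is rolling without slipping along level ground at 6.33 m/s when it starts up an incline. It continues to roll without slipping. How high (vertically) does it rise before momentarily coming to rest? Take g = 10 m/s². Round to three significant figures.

h ≈ 3.01 m

Here I = (1/2)MR², so the shape factor k = I/(MR²) = 0.5.
Pure rolling means v = ωR; then KE = ½Mv² + ½I(v/R)² = ½(1+k)Mv² = (3/4)Mv².
All of this converts to potential energy at the highest point: (3/4)Mv₀² = Mgh.
Thus h = (1+k)v₀²/(2g) = 1.5 × 6.33² / (2 × 10) ≈ 3.01 m.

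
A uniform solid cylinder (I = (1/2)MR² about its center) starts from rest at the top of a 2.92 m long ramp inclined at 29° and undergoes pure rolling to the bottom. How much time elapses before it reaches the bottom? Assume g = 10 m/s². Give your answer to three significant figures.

For this body I = (1/2)MR², i.e. k = I/(MR²) = 0.5.
Translational: Mg sinθ − f = Ma. Rotational about the CM: fR = Iα = kMRa, so f = kMa.
Hence a = g sinθ/(1+k) = 10×sin29°/1.5 = 3.232 m/s².
With constant a from rest, t = √(2L/a) = √(2·2.92/3.232) ≈ 1.34 s.

t ≈ 1.34 s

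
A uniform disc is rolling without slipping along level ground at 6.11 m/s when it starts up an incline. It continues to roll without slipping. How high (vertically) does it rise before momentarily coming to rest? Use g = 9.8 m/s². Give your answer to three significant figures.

h ≈ 2.86 m

Here I = (1/2)MR², so the shape factor k = I/(MR²) = 0.5.
Pure rolling means v = ωR; then KE = ½Mv² + ½I(v/R)² = ½(1+k)Mv² = (3/4)Mv².
At the top the kinetic energy is zero, so (3/4)Mv₀² = Mgh.
Thus h = (1+k)v₀²/(2g) = 1.5 × 6.11² / (2 × 9.8) ≈ 2.86 m.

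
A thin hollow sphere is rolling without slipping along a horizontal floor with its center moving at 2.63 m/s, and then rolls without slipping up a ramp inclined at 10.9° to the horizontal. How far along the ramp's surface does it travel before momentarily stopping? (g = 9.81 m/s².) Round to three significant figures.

The moment of inertia is (2/3)MR², giving k ≡ I/(MR²) = 2/3.
Rolling without slipping gives ω = v/R, so the total kinetic energy is ½Mv² + ½Iω² = ½(1+k)Mv² = (5/6)Mv².
Setting this equal to Mgh gives the vertical rise h = (1+k)v₀²/(2g) = 1.667×2.63²/(2×9.81) = 0.5876 m.
The distance along the slope is d = h/sinθ = 0.5876/sin10.9° ≈ 3.11 m.

d ≈ 3.11 m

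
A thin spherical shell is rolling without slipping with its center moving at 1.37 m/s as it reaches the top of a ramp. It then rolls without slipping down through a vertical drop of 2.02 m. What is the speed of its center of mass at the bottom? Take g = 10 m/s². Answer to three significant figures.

The moment of inertia is (2/3)MR², giving k ≡ I/(MR²) = 2/3.
Pure rolling means v = ωR; then KE = ½Mv² + ½I(v/R)² = ½(1+k)Mv² = (5/6)Mv².
Conserving energy between top and bottom: (5/6)Mv² = (5/6)Mv₀² + Mgh, hence v² = v₀² + 2gh/(1+k).
v = √(1.37² + 2×10×2.02/1.667) = √26.12 ≈ 5.11 m/s.

v ≈ 5.11 m/s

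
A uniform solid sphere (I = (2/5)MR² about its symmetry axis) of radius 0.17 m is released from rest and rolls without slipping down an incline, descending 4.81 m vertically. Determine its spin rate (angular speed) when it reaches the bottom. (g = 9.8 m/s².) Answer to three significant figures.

Here I = (2/5)MR², so the shape factor k = I/(MR²) = 0.4.
Rolling without slipping gives ω = v/R, so the total kinetic energy is ½Mv² + ½Iω² = ½(1+k)Mv² = (7/10)Mv².
Energy conservation Mgh = ½(1+k)Mv² gives v = √(2gh/(1+k)) = √(2 × 9.8 × 4.81 / 1.4) = 8.206 m/s.
The angular speed follows from ω = v/R = 8.206/0.17 ≈ 48.3 rad/s.

ω ≈ 48.3 rad/s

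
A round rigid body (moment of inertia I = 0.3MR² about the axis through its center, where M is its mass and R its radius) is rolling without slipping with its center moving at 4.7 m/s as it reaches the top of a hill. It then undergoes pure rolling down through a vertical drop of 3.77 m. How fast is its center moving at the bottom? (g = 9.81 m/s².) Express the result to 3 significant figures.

Here I = 0.3MR², so the shape factor k = I/(MR²) = 0.3.
The rolling condition ω = v/R makes the rotational term ½I(v/R)² = ½kMv², so KE_total = ½(1+k)Mv² = (13/20)Mv².
Energy conservation: (13/20)Mv₀² + Mgh = (13/20)Mv², so v² = v₀² + 2gh/(1+k).
v = √(4.7² + 2×9.81×3.77/1.3) = √78.99 ≈ 8.89 m/s.

v ≈ 8.89 m/s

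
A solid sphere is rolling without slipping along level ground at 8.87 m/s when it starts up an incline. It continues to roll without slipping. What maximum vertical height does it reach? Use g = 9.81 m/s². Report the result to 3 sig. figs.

For this body I = (2/5)MR², i.e. k = I/(MR²) = 0.4.
Since it rolls without slipping, ω = v/R and KE = ½Mv² + ½Iω² = ½(1+k)Mv² = (7/10)Mv².
At the top the kinetic energy is zero, so (7/10)Mv₀² = Mgh.
Thus h = (1+k)v₀²/(2g) = 1.4 × 8.87² / (2 × 9.81) ≈ 5.61 m.

h ≈ 5.61 m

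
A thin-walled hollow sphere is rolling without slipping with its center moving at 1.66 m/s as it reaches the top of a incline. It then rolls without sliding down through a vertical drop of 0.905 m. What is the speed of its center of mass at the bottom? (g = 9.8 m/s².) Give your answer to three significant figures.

v ≈ 3.66 m/s

For this body I = (2/3)MR², i.e. k = I/(MR²) = 2/3.
Pure rolling means v = ωR; then KE = ½Mv² + ½I(v/R)² = ½(1+k)Mv² = (5/6)Mv².
Conserving energy between top and bottom: (5/6)Mv² = (5/6)Mv₀² + Mgh, hence v² = v₀² + 2gh/(1+k).
v = √(1.66² + 2×9.8×0.905/1.667) = √13.4 ≈ 3.66 m/s.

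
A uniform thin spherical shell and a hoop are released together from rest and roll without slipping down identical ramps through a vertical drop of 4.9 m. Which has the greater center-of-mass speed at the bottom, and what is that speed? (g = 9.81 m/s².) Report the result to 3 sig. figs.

For rolling without slipping, Mgh = ½(1+k)Mv² where k = I/(MR²), so v = √(2gh/(1+k)).
Uniform thin spherical shell: k = 2/3, giving v = √(2×9.81×4.9/1.667) = 7.595 m/s.
Hoop: k = 1, giving v = √(2×9.81×4.9/2) = 6.933 m/s.
The smaller k wins: the uniform thin spherical shell, at ≈ 7.59 m/s.

the uniform thin spherical shell, at v ≈ 7.59 m/s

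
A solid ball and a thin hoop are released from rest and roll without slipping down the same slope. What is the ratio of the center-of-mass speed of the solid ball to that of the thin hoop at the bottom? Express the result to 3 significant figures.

v_ratio ≈ 1.20

Each satisfies Mgh = ½(1+k)Mv² with k = I/(MR²), so v ∝ 1/√(1+k).
For the solid ball k = 0.4; for the thin hoop k = 1.
v₁/v₂ = √((1+k₂)/(1+k₁)) = √(2/1.4) ≈ 1.20.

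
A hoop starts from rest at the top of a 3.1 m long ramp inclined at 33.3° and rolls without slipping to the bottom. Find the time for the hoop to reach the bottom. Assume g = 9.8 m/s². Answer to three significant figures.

t ≈ 1.52 s

For this body I = MR², i.e. k = I/(MR²) = 1.
Along the incline Mg sinθ − f = Ma, and torque about the center fR = Iα = kMR²(a/R) gives f = kMa.
Hence a = g sinθ/(1+k) = 9.8×sin33.3°/2 = 2.69 m/s².
Starting from rest, L = ½at², so t = √(2L/a) = √(2×3.1/2.69) ≈ 1.52 s.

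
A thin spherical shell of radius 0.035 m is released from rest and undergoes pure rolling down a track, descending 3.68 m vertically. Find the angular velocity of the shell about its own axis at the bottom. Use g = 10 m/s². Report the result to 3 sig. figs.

ω ≈ 190 rad/s

For this body I = (2/3)MR², i.e. k = I/(MR²) = 2/3.
Rolling without slipping gives ω = v/R, so the total kinetic energy is ½Mv² + ½Iω² = ½(1+k)Mv² = (5/6)Mv².
Energy conservation Mgh = ½(1+k)Mv² gives v = √(2gh/(1+k)) = √(2 × 10 × 3.68 / 1.667) = 6.645 m/s.
The angular speed follows from ω = v/R = 6.645/0.035 ≈ 190 rad/s.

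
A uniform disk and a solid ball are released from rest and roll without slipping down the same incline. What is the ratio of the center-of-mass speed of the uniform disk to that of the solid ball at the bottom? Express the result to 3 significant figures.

Each satisfies Mgh = ½(1+k)Mv² with k = I/(MR²), so v ∝ 1/√(1+k).
For the uniform disk k = 0.5; for the solid ball k = 0.4.
v₁/v₂ = √((1+k₂)/(1+k₁)) = √(1.4/1.5) ≈ 0.966.

v_ratio ≈ 0.966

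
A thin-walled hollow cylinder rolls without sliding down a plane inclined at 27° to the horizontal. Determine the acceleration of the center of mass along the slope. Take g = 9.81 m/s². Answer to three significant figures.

a ≈ 2.23 m/s²

Here I = MR², so the shape factor k = I/(MR²) = 1.
Newton's second law down the slope: Mg sinθ − f = Ma. The torque equation fR = Iα (with α = a/R) gives f = kMa.
Eliminating f: Mg sinθ = (1+k)Ma, so a = g sinθ/(1+k) = 9.81 × sin27° / 2 ≈ 2.23 m/s².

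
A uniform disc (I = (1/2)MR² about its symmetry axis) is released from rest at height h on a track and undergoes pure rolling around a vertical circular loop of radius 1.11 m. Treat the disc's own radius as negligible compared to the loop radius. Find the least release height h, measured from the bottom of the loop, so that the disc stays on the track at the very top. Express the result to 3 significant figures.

With I = (1/2)MR², the ratio k = I/(MR²) is 0.5.
At the top, contact is just lost when gravity alone supplies the centripetal force: Mg = Mv_top²/r, i.e. v_top² = gr.
With ω = v/R, the kinetic energy at speed v is ½(1+k)Mv² = (3/4)Mv².
Energy conservation from release (height h) to the top (height 2r): Mgh = Mg(2r) + (3/4)M·gr.
Thus h_min = 2r + (1+k)r/2 = r(2 + 1.5/2) = 1.11 × 2.75 ≈ 3.05 m.

h_min ≈ 3.05 m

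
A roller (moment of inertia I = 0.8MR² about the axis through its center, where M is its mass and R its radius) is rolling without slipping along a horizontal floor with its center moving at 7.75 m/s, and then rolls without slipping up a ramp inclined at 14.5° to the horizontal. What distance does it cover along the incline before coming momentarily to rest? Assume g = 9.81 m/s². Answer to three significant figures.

Here I = 0.8MR², so the shape factor k = I/(MR²) = 0.8.
Since it rolls without slipping, ω = v/R and KE = ½Mv² + ½Iω² = ½(1+k)Mv² = (9/10)Mv².
Setting this equal to Mgh gives the vertical rise h = (1+k)v₀²/(2g) = 1.8×7.75²/(2×9.81) = 5.51 m.
The distance along the slope is d = h/sinθ = 5.51/sin14.5° ≈ 22.0 m.

d ≈ 22.0 m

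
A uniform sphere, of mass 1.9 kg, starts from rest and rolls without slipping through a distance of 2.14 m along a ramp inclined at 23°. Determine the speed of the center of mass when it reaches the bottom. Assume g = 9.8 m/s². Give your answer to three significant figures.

The moment of inertia is (2/5)MR², giving k ≡ I/(MR²) = 0.4.
Pure rolling means v = ωR; then KE = ½Mv² + ½I(v/R)² = ½(1+k)Mv² = (7/10)Mv².
The vertical drop is h = L sinθ = 2.14 × sin23° = 0.8362 m.
Energy conservation: Mgh = (7/10)Mv², so v = √(2gh/(1+k)) = √(2 × 9.8 × 0.8362 / 1.4) ≈ 3.42 m/s.

v ≈ 3.42 m/s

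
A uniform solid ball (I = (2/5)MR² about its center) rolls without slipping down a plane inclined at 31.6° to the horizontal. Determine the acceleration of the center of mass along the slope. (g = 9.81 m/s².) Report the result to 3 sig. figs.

Here I = (2/5)MR², so the shape factor k = I/(MR²) = 0.4.
Newton's second law down the slope: Mg sinθ − f = Ma. The torque equation fR = Iα (with α = a/R) gives f = kMa.
Eliminating f: Mg sinθ = (1+k)Ma, so a = g sinθ/(1+k) = 9.81 × sin31.6° / 1.4 ≈ 3.67 m/s².

a ≈ 3.67 m/s²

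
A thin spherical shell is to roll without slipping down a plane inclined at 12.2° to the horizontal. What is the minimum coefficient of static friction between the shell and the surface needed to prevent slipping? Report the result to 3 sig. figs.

μ_min ≈ 0.0865

For this body I = (2/3)MR², i.e. k = I/(MR²) = 2/3.
Newton's second law down the slope: Mg sinθ − f = Ma. The torque equation fR = Iα (with α = a/R) gives f = kMa.
These give a = g sinθ/(1+k) and the required friction f = kMg sinθ/(1+k).
With N = Mg cosθ, the no-slip condition f ≤ μN gives μ_min = f/N = k tanθ/(1+k).
μ_min = (2/3) × tan12.2° / 1.667 ≈ 0.0865.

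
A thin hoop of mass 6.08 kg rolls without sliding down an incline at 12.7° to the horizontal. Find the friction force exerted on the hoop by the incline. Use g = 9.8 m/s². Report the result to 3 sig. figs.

f ≈ 6.55 N

The moment of inertia is MR², giving k ≡ I/(MR²) = 1.
Translational: Mg sinθ − f = Ma. Rotational about the CM: fR = Iα = kMRa, so f = kMa.
Combining, a = g sinθ/(1+k) and f = kMa = kMg sinθ/(1+k).
f = 1 × 6.08 × 9.8 × sin12.7° / 2 ≈ 6.55 N.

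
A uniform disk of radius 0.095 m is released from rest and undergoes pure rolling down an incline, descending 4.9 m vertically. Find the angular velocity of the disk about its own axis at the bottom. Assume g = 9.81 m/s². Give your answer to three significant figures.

For this body I = (1/2)MR², i.e. k = I/(MR²) = 0.5.
Since it rolls without slipping, ω = v/R and KE = ½Mv² + ½Iω² = ½(1+k)Mv² = (3/4)Mv².
Energy conservation Mgh = ½(1+k)Mv² gives v = √(2gh/(1+k)) = √(2 × 9.81 × 4.9 / 1.5) = 8.006 m/s.
The angular speed follows from ω = v/R = 8.006/0.095 ≈ 84.3 rad/s.

ω ≈ 84.3 rad/s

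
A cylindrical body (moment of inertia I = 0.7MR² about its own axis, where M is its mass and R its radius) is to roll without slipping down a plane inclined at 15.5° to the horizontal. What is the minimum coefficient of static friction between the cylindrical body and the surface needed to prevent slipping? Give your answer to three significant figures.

μ_min ≈ 0.114

With I = 0.7MR², the ratio k = I/(MR²) is 0.7.
Newton's second law down the slope: Mg sinθ − f = Ma. The torque equation fR = Iα (with α = a/R) gives f = kMa.
These give a = g sinθ/(1+k) and the required friction f = kMg sinθ/(1+k).
The normal force is N = Mg cosθ, so μ_min = f/N = k tanθ/(1+k).
μ_min = 0.7 × tan15.5° / 1.7 ≈ 0.114.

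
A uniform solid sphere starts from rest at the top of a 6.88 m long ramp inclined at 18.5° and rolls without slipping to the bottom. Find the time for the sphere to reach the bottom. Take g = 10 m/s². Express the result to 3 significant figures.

The moment of inertia is (2/5)MR², giving k ≡ I/(MR²) = 0.4.
Translational: Mg sinθ − f = Ma. Rotational about the CM: fR = Iα = kMRa, so f = kMa.
Hence a = g sinθ/(1+k) = 10×sin18.5°/1.4 = 2.266 m/s².
Starting from rest, L = ½at², so t = √(2L/a) = √(2×6.88/2.266) ≈ 2.46 s.

t ≈ 2.46 s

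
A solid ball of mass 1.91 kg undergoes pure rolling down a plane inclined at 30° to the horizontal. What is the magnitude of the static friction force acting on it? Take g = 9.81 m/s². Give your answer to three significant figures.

Here I = (2/5)MR², so the shape factor k = I/(MR²) = 0.4.
Along the incline Mg sinθ − f = Ma, and torque about the center fR = Iα = kMR²(a/R) gives f = kMa.
Combining, a = g sinθ/(1+k) and f = kMa = kMg sinθ/(1+k).
f = 0.4 × 1.91 × 9.81 × sin30° / 1.4 ≈ 2.68 N.

f ≈ 2.68 N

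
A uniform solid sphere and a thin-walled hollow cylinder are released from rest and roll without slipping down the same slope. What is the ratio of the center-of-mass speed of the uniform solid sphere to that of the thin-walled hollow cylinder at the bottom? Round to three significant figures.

v_ratio ≈ 1.20

Each satisfies Mgh = ½(1+k)Mv² with k = I/(MR²), so v ∝ 1/√(1+k).
For the uniform solid sphere k = 0.4; for the thin-walled hollow cylinder k = 1.
v₁/v₂ = √((1+k₂)/(1+k₁)) = √(2/1.4) ≈ 1.20.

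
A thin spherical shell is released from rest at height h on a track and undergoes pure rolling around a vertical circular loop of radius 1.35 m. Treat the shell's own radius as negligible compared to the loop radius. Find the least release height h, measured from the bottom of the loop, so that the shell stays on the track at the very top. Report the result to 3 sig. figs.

h_min ≈ 3.83 m

For this body I = (2/3)MR², i.e. k = I/(MR²) = 2/3.
At the top of the loop, the minimum-contact condition is Mg = Mv_top²/r, so v_top² = gr.
With ω = v/R, the kinetic energy at speed v is ½(1+k)Mv² = (5/6)Mv².
Energy conservation from release (height h) to the top (height 2r): Mgh = Mg(2r) + (5/6)M·gr.
Thus h_min = 2r + (1+k)r/2 = r(2 + 1.667/2) = 1.35 × 2.833 ≈ 3.83 m.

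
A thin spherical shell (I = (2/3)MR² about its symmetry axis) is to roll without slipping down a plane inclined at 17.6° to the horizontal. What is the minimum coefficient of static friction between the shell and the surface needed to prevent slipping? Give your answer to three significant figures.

μ_min ≈ 0.127

Here I = (2/3)MR², so the shape factor k = I/(MR²) = 2/3.
Along the incline Mg sinθ − f = Ma, and torque about the center fR = Iα = kMR²(a/R) gives f = kMa.
These give a = g sinθ/(1+k) and the required friction f = kMg sinθ/(1+k).
With N = Mg cosθ, the no-slip condition f ≤ μN gives μ_min = f/N = k tanθ/(1+k).
μ_min = (2/3) × tan17.6° / 1.667 ≈ 0.127.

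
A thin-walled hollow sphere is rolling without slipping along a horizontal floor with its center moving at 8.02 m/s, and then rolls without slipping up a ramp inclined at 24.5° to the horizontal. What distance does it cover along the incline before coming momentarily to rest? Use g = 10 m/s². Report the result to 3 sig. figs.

For this body I = (2/3)MR², i.e. k = I/(MR²) = 2/3.
Rolling without slipping gives ω = v/R, so the total kinetic energy is ½Mv² + ½Iω² = ½(1+k)Mv² = (5/6)Mv².
Setting this equal to Mgh gives the vertical rise h = (1+k)v₀²/(2g) = 1.667×8.02²/(2×10) = 5.36 m.
Along the incline, d = h/sinθ = 5.36/sin24.5° ≈ 12.9 m.

d ≈ 12.9 m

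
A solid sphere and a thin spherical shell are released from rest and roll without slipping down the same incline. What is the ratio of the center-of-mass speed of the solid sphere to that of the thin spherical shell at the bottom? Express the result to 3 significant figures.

Each satisfies Mgh = ½(1+k)Mv² with k = I/(MR²), so v ∝ 1/√(1+k).
For the solid sphere k = 0.4; for the thin spherical shell k = 2/3.
v₁/v₂ = √((1+k₂)/(1+k₁)) = √(1.667/1.4) ≈ 1.09.

v_ratio ≈ 1.09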